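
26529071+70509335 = 97038406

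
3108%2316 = 792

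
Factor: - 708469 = - 23^1*30803^1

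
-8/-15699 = 8/15699 = 0.00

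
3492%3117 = 375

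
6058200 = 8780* 690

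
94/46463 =94/46463 = 0.00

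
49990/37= 49990/37 = 1351.08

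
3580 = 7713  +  -4133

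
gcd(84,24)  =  12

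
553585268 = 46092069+507493199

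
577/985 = 577/985 = 0.59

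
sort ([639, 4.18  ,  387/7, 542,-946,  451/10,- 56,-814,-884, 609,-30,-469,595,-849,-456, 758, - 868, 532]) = [ - 946, - 884,-868,-849,-814, - 469,  -  456, -56, - 30, 4.18,  451/10, 387/7, 532,542, 595,  609, 639, 758] 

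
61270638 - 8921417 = 52349221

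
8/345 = 8/345=0.02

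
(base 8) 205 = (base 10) 133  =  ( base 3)11221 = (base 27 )4P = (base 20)6d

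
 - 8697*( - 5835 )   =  50746995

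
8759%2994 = 2771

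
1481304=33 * 44888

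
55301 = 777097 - 721796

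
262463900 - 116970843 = 145493057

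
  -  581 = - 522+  - 59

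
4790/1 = 4790 = 4790.00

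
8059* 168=1353912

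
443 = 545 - 102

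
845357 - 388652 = 456705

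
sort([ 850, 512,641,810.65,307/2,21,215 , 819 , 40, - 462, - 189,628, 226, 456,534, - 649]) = [ - 649,-462, - 189,21, 40,307/2,215,226, 456 , 512,  534,628,  641, 810.65,819, 850]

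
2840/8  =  355 = 355.00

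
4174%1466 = 1242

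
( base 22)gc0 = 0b1111101001000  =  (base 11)6020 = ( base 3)101222121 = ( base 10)8008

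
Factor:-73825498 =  - 2^1*1381^1 * 26729^1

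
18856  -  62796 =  - 43940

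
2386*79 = 188494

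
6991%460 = 91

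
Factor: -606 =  - 2^1* 3^1*101^1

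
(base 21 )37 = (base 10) 70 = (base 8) 106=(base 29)2c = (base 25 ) 2K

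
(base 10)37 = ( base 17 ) 23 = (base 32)15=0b100101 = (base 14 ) 29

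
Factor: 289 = 17^2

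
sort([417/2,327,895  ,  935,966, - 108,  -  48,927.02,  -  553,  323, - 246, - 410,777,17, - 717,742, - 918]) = [ - 918,- 717,  -  553, - 410, - 246, - 108, - 48 , 17, 417/2,323,327,742,777,895,  927.02,935,  966 ] 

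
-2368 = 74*( - 32 )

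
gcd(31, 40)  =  1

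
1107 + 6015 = 7122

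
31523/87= 1087/3 = 362.33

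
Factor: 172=2^2*43^1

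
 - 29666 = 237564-267230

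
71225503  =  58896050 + 12329453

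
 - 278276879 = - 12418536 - 265858343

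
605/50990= 121/10198 = 0.01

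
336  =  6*56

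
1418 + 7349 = 8767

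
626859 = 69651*9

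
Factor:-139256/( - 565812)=206/837  =  2^1*3^(  -  3) * 31^(-1 )*103^1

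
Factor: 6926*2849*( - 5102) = - 2^2 * 7^1*11^1*37^1*2551^1*3463^1 = -  100673551748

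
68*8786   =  597448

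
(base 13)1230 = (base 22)570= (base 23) 4JL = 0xA0E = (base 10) 2574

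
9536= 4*2384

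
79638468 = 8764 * 9087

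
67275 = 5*13455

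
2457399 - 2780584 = - 323185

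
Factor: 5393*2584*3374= 2^4*7^1*17^1*19^1*241^1 * 5393^1 = 47018417488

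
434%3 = 2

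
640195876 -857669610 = -217473734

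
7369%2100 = 1069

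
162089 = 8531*19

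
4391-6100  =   -1709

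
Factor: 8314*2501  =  20793314 = 2^1 * 41^1 * 61^1*4157^1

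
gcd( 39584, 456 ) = 8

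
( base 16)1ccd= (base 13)3482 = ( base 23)dld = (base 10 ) 7373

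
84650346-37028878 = 47621468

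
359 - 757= -398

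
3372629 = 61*55289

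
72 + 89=161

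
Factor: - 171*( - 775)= 132525 = 3^2*5^2*19^1*31^1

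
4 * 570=2280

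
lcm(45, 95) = 855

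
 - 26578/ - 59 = 450 + 28/59 = 450.47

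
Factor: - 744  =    -  2^3*3^1*31^1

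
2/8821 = 2/8821  =  0.00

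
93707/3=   93707/3  =  31235.67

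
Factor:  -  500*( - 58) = 29000 = 2^3 * 5^3*29^1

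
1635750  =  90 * 18175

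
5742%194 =116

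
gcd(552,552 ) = 552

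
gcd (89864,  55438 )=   2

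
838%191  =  74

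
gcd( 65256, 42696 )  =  24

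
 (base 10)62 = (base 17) 3b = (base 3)2022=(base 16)3e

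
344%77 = 36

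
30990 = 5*6198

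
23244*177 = 4114188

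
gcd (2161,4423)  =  1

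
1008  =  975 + 33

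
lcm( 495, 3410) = 30690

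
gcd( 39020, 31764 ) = 4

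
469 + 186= 655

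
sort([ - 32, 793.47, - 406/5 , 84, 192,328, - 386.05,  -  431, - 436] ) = [-436, - 431,-386.05,-406/5, - 32,84,192, 328, 793.47] 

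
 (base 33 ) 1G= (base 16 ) 31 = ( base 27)1m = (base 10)49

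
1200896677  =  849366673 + 351530004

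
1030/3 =343+1/3=343.33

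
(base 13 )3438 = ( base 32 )74I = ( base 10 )7314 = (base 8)16222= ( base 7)30216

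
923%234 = 221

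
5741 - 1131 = 4610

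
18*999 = 17982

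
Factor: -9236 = -2^2*2309^1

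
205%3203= 205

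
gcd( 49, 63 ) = 7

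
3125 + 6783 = 9908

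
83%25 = 8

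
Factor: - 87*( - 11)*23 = 22011 = 3^1*11^1*23^1*29^1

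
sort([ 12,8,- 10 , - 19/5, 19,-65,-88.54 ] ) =[- 88.54, - 65, - 10  ,  -  19/5, 8,12, 19]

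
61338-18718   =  42620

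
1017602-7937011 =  - 6919409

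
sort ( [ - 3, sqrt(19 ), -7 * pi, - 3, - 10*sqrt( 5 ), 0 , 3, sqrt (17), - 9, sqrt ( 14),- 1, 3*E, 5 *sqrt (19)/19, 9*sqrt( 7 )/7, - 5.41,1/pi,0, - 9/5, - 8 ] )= [ - 10*sqrt( 5),- 7*pi, - 9 , - 8, - 5.41, - 3, - 3, - 9/5, - 1, 0,0, 1/pi,5*sqrt( 19 ) /19, 3,9*sqrt (7 ) /7, sqrt( 14) , sqrt( 17), sqrt( 19 ), 3*E]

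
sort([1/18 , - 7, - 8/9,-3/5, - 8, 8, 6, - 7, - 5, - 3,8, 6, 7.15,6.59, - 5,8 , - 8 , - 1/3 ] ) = [ - 8, - 8, - 7, - 7, - 5, - 5,- 3 , - 8/9, - 3/5, - 1/3, 1/18,6, 6, 6.59, 7.15 , 8, 8,8] 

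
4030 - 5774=  -  1744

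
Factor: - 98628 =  - 2^2*3^1*8219^1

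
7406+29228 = 36634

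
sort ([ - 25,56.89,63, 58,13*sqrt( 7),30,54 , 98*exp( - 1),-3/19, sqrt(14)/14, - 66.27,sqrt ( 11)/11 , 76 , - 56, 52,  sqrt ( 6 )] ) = [- 66.27, - 56, - 25, - 3/19 , sqrt (14 ) /14,sqrt ( 11)/11, sqrt( 6),30, 13*sqrt( 7),98 *exp( - 1), 52, 54 , 56.89,58,63,76] 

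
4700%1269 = 893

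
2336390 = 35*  66754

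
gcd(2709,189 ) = 63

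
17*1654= 28118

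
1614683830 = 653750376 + 960933454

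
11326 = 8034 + 3292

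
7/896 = 1/128  =  0.01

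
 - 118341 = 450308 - 568649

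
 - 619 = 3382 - 4001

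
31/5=6 + 1/5 = 6.20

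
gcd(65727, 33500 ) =67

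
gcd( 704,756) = 4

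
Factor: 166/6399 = 2^1 * 3^( - 4 )*79^( - 1 )*83^1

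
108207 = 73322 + 34885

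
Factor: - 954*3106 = -2963124 = - 2^2*3^2 * 53^1*  1553^1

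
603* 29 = 17487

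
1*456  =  456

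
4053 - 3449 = 604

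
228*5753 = 1311684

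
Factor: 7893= 3^2*877^1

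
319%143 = 33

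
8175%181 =30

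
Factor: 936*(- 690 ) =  - 645840  =  - 2^4*3^3*5^1*13^1*23^1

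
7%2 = 1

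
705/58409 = 705/58409= 0.01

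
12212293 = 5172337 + 7039956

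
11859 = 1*11859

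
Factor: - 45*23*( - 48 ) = 2^4*3^3*5^1*23^1 = 49680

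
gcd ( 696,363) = 3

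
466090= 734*635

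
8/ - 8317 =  - 8/8317=- 0.00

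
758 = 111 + 647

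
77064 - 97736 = -20672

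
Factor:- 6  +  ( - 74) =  - 80 = - 2^4 *5^1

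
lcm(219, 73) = 219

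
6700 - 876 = 5824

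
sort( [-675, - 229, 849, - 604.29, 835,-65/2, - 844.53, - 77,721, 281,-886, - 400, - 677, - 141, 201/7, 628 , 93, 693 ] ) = [ - 886, - 844.53, - 677, -675, - 604.29, - 400,  -  229, - 141, - 77,-65/2, 201/7,93, 281,  628, 693,  721, 835,849]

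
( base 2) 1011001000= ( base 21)1cj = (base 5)10322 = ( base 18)23a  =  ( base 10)712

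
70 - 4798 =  - 4728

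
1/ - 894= - 1/894 = - 0.00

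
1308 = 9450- 8142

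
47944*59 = 2828696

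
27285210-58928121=-31642911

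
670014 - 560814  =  109200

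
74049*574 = 42504126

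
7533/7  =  7533/7 =1076.14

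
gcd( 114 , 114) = 114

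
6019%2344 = 1331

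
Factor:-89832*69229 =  - 6218979528  =  - 2^3*3^1*19^1* 107^1*197^1 * 647^1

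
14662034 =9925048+4736986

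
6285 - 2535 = 3750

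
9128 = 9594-466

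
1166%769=397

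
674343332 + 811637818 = 1485981150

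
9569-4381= 5188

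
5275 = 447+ 4828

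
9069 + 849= 9918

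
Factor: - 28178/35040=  - 193/240 = -2^( - 4)* 3^(  -  1)*5^( - 1)*193^1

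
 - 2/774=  - 1/387 = - 0.00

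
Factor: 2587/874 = 2^(-1)*13^1*19^( - 1)*23^(-1)*199^1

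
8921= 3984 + 4937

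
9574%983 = 727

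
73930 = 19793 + 54137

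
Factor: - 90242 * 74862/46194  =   - 2^1*3^1*4159^1*7699^( - 1)*45121^1= - 1125949434/7699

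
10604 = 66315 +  - 55711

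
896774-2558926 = -1662152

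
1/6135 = 1/6135 = 0.00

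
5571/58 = 5571/58 = 96.05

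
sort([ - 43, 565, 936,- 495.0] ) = [ -495.0 ,  -  43, 565, 936 ] 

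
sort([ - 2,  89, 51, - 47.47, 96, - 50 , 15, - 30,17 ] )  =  [ - 50,  -  47.47, - 30 , - 2,  15,  17,51,  89, 96]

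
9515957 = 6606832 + 2909125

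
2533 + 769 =3302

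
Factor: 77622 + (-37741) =39881 = 19^1*2099^1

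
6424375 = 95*67625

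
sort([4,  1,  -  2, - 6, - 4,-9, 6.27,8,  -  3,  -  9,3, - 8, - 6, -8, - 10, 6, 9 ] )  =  [  -  10, - 9, - 9, - 8,  -  8, - 6, - 6, - 4,-3, - 2  ,  1,3, 4, 6, 6.27, 8,9 ] 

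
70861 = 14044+56817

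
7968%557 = 170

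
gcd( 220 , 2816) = 44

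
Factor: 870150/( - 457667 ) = -2^1*3^1*5^2*7^( - 1 )*5801^1*65381^(-1)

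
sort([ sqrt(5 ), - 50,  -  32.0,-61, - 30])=[ - 61, - 50, - 32.0,- 30,sqrt( 5) ] 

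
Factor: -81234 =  - 2^1*3^2*4513^1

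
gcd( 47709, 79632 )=9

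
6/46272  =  1/7712=0.00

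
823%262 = 37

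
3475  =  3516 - 41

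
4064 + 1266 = 5330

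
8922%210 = 102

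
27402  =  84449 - 57047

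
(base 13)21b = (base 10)362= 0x16a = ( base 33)aw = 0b101101010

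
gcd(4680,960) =120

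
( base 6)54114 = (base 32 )76U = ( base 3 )101010201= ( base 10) 7390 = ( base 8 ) 16336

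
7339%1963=1450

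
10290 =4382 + 5908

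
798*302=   240996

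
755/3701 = 755/3701= 0.20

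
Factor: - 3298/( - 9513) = 2^1*3^( - 2 )*7^(  -  1)*17^1*97^1*151^( - 1 ) 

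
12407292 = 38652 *321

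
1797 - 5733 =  - 3936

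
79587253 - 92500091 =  - 12912838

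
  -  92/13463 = -1+ 13371/13463 = -0.01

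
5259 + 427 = 5686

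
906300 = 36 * 25175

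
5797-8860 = - 3063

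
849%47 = 3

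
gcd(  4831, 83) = 1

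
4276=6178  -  1902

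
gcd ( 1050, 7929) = 3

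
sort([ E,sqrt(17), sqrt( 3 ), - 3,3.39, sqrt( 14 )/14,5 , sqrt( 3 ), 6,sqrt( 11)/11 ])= [ - 3,sqrt(14 )/14,sqrt( 11 )/11, sqrt(3), sqrt( 3), E,3.39,sqrt( 17 ),5, 6 ] 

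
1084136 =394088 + 690048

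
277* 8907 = 2467239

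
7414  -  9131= -1717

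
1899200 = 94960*20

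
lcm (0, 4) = 0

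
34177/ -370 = - 93 + 233/370 = -92.37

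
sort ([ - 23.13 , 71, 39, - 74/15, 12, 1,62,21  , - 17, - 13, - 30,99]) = [ - 30,  -  23.13, -17, - 13 , -74/15,  1, 12, 21, 39, 62,71 , 99] 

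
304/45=6 + 34/45 = 6.76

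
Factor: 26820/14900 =9/5=3^2 * 5^ ( - 1 )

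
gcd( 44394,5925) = 3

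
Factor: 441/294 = 2^( - 1 )*3^1 = 3/2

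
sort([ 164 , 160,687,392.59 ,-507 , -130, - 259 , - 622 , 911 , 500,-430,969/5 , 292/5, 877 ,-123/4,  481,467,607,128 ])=[ - 622, - 507, - 430,-259,  -  130,  -  123/4,292/5,128,160, 164,969/5,  392.59 , 467,481,500, 607, 687 , 877 , 911 ] 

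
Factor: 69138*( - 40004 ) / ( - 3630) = 460966092/605 = 2^2*3^1*5^ ( -1)* 11^( - 2 )*23^1*73^1*137^1*167^1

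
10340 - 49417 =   -  39077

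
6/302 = 3/151 = 0.02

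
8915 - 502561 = - 493646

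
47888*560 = 26817280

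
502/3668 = 251/1834 =0.14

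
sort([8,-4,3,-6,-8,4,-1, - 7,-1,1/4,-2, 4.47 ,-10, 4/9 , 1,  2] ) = [-10,-8, - 7,- 6, - 4 ,-2 ,  -  1,-1,  1/4, 4/9, 1,2, 3 , 4 , 4.47,8 ] 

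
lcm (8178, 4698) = 220806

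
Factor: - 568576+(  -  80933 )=-3^1*7^1*157^1*197^1= - 649509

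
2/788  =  1/394  =  0.00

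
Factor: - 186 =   -  2^1*3^1* 31^1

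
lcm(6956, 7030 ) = 660820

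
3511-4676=- 1165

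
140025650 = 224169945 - 84144295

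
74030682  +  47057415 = 121088097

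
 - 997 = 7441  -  8438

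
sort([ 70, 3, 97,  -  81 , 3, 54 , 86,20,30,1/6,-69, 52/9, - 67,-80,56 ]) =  [- 81,- 80 , - 69,- 67,  1/6, 3, 3, 52/9, 20, 30,54 , 56, 70,86, 97]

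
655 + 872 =1527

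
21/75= 7/25= 0.28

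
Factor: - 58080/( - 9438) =2^4*5^1 * 13^( - 1) = 80/13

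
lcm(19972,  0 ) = 0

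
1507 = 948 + 559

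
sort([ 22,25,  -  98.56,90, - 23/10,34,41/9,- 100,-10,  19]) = [ - 100,  -  98.56, -10, - 23/10,  41/9, 19,22, 25, 34,90 ] 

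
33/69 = 11/23 = 0.48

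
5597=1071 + 4526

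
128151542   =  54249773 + 73901769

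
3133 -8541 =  - 5408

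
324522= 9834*33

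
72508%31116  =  10276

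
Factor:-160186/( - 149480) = 793/740 = 2^(-2 )*5^( - 1)*13^1*37^ (-1)*61^1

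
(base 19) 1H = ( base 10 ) 36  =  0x24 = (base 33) 13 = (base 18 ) 20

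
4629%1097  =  241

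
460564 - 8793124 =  - 8332560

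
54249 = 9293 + 44956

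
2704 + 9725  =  12429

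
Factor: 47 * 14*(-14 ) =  - 9212  =  -2^2*7^2 * 47^1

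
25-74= - 49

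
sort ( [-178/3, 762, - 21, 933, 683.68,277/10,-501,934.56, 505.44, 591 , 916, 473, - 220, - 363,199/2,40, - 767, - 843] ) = [ - 843 , - 767,-501, - 363, - 220 , - 178/3, - 21,  277/10,40, 199/2, 473, 505.44, 591, 683.68 , 762,  916,  933, 934.56 ]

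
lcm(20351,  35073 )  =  1648431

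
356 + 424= 780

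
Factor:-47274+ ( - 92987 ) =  - 140261 = -11^1 * 41^1*  311^1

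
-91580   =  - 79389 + -12191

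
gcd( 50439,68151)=3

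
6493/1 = 6493 = 6493.00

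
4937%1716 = 1505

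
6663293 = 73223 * 91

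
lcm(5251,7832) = 462088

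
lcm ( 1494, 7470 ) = 7470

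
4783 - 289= 4494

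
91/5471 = 91/5471 = 0.02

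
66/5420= 33/2710 =0.01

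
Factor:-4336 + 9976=5640= 2^3 * 3^1 * 5^1 * 47^1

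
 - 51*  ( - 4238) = 216138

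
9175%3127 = 2921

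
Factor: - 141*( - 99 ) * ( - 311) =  - 3^3*11^1*47^1*311^1=   - 4341249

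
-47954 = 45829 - 93783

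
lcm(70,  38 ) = 1330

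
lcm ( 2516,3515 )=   239020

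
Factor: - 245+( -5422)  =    -  3^1 * 1889^1=- 5667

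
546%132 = 18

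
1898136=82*23148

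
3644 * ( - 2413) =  - 8792972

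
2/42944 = 1/21472 = 0.00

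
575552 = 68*8464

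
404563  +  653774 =1058337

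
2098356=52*40353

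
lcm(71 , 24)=1704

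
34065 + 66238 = 100303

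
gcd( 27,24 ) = 3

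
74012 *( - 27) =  - 1998324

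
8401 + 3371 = 11772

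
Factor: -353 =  - 353^1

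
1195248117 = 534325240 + 660922877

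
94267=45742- -48525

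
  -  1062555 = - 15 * 70837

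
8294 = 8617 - 323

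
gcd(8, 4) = 4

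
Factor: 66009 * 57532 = 2^2*3^1*19^1*757^1*22003^1 = 3797629788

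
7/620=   7/620= 0.01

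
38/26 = 19/13  =  1.46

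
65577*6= 393462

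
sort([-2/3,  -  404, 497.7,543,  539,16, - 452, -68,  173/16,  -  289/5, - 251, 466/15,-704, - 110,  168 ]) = [ - 704, - 452, - 404,-251,-110,-68, -289/5, - 2/3,173/16 , 16,  466/15,  168,497.7,539 , 543] 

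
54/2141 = 54/2141 = 0.03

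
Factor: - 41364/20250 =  - 766/375= - 2^1*3^( - 1) * 5^ (  -  3)*383^1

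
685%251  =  183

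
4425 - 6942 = - 2517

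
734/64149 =734/64149 = 0.01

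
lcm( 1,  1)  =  1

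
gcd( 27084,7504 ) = 4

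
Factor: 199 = 199^1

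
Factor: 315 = 3^2*5^1*7^1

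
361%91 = 88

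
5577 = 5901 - 324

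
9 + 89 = 98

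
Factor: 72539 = 17^2*251^1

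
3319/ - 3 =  - 3319/3 = - 1106.33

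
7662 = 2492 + 5170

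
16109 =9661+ 6448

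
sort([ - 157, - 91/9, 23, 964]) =[- 157, - 91/9, 23, 964]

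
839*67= 56213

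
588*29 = 17052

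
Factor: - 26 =-2^1*13^1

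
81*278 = 22518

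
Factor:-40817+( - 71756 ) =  -112573^1 = -112573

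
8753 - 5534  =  3219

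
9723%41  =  6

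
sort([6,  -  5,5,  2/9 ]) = [- 5,  2/9, 5,6 ] 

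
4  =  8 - 4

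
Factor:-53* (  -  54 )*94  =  269028 = 2^2 * 3^3*47^1*53^1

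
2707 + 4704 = 7411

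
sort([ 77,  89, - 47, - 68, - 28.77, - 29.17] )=[ - 68 , - 47,  -  29.17, - 28.77, 77, 89 ] 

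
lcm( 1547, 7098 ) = 120666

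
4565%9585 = 4565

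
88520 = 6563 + 81957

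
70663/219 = 70663/219 = 322.66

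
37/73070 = 37/73070=0.00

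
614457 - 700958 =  - 86501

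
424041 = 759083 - 335042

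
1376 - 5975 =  -4599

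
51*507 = 25857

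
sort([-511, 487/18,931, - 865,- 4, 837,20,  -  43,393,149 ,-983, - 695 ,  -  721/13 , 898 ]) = [  -  983, - 865,-695,  -  511 ,- 721/13,  -  43,-4,20, 487/18,  149 , 393, 837,  898,931]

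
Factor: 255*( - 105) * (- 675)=18073125 = 3^5*5^4*7^1*17^1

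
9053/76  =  119 + 9/76 = 119.12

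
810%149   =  65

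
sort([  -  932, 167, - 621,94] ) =[ - 932, - 621,94, 167]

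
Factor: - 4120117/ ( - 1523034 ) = 2^( - 1)*3^( - 2 ) * 29^1*31^1*191^ ( - 1 )*443^ (  -  1)*4583^1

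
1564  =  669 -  - 895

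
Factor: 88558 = 2^1 *44279^1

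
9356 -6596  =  2760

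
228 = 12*19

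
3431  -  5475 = - 2044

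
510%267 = 243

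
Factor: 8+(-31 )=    - 23 = - 23^1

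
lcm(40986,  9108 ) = 81972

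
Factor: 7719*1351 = 10428369 = 3^1*7^1*31^1 *83^1* 193^1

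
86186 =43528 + 42658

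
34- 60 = -26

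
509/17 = 29+ 16/17 = 29.94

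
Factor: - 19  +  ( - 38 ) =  - 3^1 * 19^1 = - 57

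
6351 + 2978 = 9329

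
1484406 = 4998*297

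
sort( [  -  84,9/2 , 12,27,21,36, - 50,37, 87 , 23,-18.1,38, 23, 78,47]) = [ - 84, - 50 ,- 18.1,9/2, 12,21,23,23 , 27,36,37,38, 47,78,87] 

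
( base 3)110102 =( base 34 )9T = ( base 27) cb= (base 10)335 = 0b101001111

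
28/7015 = 28/7015 = 0.00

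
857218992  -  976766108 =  - 119547116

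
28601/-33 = -28601/33 = - 866.70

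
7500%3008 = 1484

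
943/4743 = 943/4743   =  0.20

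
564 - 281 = 283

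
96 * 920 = 88320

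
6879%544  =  351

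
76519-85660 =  - 9141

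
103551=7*14793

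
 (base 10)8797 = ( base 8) 21135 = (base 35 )76c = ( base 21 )jjj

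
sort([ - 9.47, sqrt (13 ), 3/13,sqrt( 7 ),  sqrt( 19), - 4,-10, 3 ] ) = [ - 10,-9.47,-4, 3/13 , sqrt( 7 ) , 3, sqrt ( 13), sqrt( 19) ] 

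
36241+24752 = 60993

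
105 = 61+44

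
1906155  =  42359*45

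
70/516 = 35/258 = 0.14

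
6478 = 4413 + 2065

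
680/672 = 85/84 = 1.01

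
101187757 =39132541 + 62055216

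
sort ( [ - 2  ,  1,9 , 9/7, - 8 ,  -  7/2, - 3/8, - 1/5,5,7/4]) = [ - 8, - 7/2, - 2 , - 3/8, - 1/5,1, 9/7,7/4, 5,9]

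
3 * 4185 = 12555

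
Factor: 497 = 7^1*71^1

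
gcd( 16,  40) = 8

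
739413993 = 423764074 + 315649919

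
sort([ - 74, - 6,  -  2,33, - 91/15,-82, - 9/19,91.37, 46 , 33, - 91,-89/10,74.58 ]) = [ - 91, - 82, - 74, - 89/10, - 91/15, - 6, - 2, - 9/19,  33,33, 46,74.58, 91.37]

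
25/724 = 25/724 = 0.03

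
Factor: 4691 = 4691^1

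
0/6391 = 0 = 0.00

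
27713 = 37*749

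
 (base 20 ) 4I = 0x62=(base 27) 3H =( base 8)142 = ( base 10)98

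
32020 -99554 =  - 67534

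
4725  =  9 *525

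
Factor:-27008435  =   - 5^1*5401687^1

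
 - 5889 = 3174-9063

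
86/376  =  43/188 = 0.23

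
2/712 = 1/356  =  0.00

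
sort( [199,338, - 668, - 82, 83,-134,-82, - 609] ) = [ - 668, - 609, - 134,- 82, - 82, 83,199,338]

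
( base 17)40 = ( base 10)68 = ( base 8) 104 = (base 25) 2I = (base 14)4C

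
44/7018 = 2/319 =0.01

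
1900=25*76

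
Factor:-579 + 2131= 1552  =  2^4 *97^1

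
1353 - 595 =758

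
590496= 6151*96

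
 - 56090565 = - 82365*681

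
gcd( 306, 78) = 6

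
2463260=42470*58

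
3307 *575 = 1901525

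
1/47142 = 1/47142 =0.00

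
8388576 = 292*28728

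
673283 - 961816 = -288533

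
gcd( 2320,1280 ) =80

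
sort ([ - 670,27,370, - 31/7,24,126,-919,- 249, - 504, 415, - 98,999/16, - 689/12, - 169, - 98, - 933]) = [ - 933,-919,-670,-504,- 249 , -169, - 98, - 98, - 689/12, -31/7,24, 27,999/16 , 126, 370,415 ] 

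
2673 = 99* 27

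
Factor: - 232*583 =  -2^3*11^1*29^1*53^1 =- 135256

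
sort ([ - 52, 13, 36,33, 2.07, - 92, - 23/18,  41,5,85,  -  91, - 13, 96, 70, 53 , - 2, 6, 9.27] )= [ - 92, - 91,-52, -13, - 2, - 23/18, 2.07, 5, 6,  9.27, 13, 33,36,41, 53,70, 85,  96] 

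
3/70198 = 3/70198 =0.00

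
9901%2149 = 1305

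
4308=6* 718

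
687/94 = 7 + 29/94 = 7.31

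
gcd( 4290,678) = 6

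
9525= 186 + 9339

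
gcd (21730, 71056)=2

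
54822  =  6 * 9137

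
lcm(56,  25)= 1400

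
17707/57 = 17707/57 =310.65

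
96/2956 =24/739  =  0.03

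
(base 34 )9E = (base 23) DL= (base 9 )385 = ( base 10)320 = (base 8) 500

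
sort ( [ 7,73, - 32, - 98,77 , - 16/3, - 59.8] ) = [ - 98, - 59.8, - 32, - 16/3 , 7,73,77]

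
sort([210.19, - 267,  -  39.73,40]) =[ - 267, - 39.73,40,210.19] 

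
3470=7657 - 4187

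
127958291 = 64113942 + 63844349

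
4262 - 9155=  - 4893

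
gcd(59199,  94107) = 3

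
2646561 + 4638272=7284833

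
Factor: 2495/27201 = 3^( - 1) * 5^1*499^1 * 9067^( - 1) 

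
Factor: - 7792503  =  -3^1 * 29^1*43^1*2083^1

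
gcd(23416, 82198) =2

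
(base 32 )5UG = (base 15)1C16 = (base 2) 1011111010000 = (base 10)6096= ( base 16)17d0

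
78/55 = 78/55 =1.42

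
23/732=23/732 = 0.03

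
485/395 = 1 + 18/79 = 1.23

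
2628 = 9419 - 6791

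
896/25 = 896/25  =  35.84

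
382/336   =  191/168 = 1.14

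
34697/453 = 34697/453=76.59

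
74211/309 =240+ 17/103 = 240.17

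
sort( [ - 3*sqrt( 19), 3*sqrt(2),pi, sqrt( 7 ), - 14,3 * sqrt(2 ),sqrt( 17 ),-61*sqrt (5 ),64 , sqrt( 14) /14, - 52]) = [ - 61*sqrt( 5 ),-52,  -  14, - 3*sqrt(19),sqrt( 14 ) /14,sqrt ( 7),pi,sqrt( 17 ),  3*sqrt(2), 3*sqrt (2),  64]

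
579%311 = 268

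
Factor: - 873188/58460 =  - 5^( - 1)*17^1*37^( - 1 )*79^( - 1 )*12841^1 = - 218297/14615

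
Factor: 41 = 41^1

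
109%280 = 109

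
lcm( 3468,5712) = 97104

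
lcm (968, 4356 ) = 8712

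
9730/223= 9730/223 = 43.63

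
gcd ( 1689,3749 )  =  1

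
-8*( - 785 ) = 6280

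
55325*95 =5255875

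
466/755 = 466/755 = 0.62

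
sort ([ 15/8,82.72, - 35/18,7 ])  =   [ - 35/18,15/8,7,82.72] 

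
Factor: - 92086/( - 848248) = 46043/424124  =  2^( - 2) * 41^1*1123^1*106031^ ( - 1)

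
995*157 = 156215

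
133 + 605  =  738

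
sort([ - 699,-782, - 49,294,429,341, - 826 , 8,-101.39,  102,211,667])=[-826,-782, - 699, - 101.39, - 49,8, 102, 211,294,341,429, 667 ] 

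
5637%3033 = 2604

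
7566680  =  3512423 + 4054257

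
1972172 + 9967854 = 11940026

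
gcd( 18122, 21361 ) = 41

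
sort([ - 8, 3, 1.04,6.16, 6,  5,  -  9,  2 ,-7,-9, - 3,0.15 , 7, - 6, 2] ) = [  -  9, - 9, - 8, - 7, - 6, - 3, 0.15,  1.04,2,2, 3, 5,6,6.16, 7 ] 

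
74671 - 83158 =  - 8487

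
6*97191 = 583146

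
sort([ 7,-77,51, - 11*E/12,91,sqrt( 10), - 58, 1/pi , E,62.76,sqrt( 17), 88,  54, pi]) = [  -  77, - 58,-11*E/12,1/pi,E,pi , sqrt(10),sqrt( 17),7,51, 54,62.76,88  ,  91 ]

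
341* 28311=9654051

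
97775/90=1086 + 7/18 = 1086.39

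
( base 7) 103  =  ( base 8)64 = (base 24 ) 24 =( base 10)52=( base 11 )48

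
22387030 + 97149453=119536483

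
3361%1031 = 268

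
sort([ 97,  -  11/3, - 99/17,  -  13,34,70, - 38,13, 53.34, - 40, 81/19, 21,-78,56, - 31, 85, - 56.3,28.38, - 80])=[ - 80,- 78, - 56.3, - 40, - 38, - 31, - 13, -99/17, - 11/3, 81/19, 13, 21,28.38,34,53.34, 56, 70, 85 , 97 ] 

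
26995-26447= 548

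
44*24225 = 1065900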